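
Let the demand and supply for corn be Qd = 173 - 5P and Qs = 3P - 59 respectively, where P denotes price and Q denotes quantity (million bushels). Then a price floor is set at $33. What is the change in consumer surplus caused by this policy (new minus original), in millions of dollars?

Setting quantity demanded equal to quantity supplied, 173 - 5P = 3P - 59, gives P* = 29 and Q* = 28.
Since 33 > 29, the floor is binding.
At P = 33: Qd = 173 - 5·33 = 8 and Qs = 3·33 - 59 = 40.
Consumer surplus without the control is ½ · (34.6 - 29) · 28 = 78.4.
With the floor, consumers buy 8 units at 33, so CS = ½ · (34.6 - 33) · 8 = 6.4.
Change in consumer surplus = 6.4 - 78.4 = -72.

-72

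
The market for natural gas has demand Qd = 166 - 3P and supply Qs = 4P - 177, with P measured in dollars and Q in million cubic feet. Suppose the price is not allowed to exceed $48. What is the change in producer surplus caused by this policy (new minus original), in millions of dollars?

-17

Without the control the market clears where 166 - 3P = 4P - 177, i.e. P* = 49 and Q* = 19.
The ceiling of 48 is below the equilibrium price 49, so it binds.
At P = 48: Qd = 166 - 3·48 = 22 and Qs = 4·48 - 177 = 15.
Producer surplus without the control is ½ · (49 - 44.25) · 19 = 45.125.
With the ceiling, producers sell 15 units at 48, so PS = ½ · (48 - 44.25) · 15 = 28.125.
Change in producer surplus = 28.125 - 45.125 = -17.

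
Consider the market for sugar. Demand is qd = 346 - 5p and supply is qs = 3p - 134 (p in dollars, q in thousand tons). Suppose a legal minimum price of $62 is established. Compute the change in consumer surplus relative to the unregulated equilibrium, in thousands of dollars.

-82

Equilibrium: 346 - 5p = 3p - 134, so 480 = 8p and p* = 60, q* = 46.
Since 62 > 60, the floor is binding.
At p = 62: qd = 346 - 5·62 = 36 and qs = 3·62 - 134 = 52.
Consumer surplus without the control is ½ · (69.2 - 60) · 46 = 211.6.
With the floor, consumers buy 36 units at 62, so CS = ½ · (69.2 - 62) · 36 = 129.6.
Change in consumer surplus = 129.6 - 211.6 = -82.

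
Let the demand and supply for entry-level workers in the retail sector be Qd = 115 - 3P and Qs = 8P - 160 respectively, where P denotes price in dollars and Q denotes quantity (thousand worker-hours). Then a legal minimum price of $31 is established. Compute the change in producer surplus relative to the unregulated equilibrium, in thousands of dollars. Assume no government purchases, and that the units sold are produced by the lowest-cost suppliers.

111.75

Equilibrium: 115 - 3P = 8P - 160, so 275 = 11P and P* = 25, Q* = 40.
Since 31 > 25, the floor is binding.
At P = 31: Qd = 115 - 3·31 = 22 and Qs = 8·31 - 160 = 88.
Producer surplus without the control is ½ · (25 - 20) · 40 = 100.
With the floor, 22 units are sold at 31. The supply price at Q = 22 is 22.75, so PS = ½ · [(31 - 20) + (31 - 22.75)] · 22 = 211.75.
Change in producer surplus = 211.75 - 100 = 111.75.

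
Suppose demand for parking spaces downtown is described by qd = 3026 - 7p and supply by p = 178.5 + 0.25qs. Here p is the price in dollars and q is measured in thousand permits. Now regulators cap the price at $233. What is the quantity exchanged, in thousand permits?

Rearranging supply gives qs = 4p - 714. Setting quantity demanded equal to quantity supplied, 3026 - 7p = 4p - 714, gives p* = 340 and q* = 646.
The ceiling of 233 is below the equilibrium price 340, so it binds.
At p = 233: qd = 3026 - 7·233 = 1395 and qs = 4·233 - 714 = 218.
The quantity actually transacted is the short side, supply: 218.

218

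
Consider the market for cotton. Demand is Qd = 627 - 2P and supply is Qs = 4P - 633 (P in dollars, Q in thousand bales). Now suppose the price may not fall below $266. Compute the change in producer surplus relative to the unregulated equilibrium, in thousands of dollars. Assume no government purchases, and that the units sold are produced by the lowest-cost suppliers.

3752

In a free market, 627 - 2P = 4P - 633 gives the equilibrium P* = 210, Q* = 207.
The floor of 266 is above the equilibrium price 210, so it binds.
At P = 266: Qd = 627 - 2·266 = 95 and Qs = 4·266 - 633 = 431.
Producer surplus without the control is ½ · (210 - 158.25) · 207 = 5356.125.
With the floor, 95 units are sold at 266. The supply price at Q = 95 is 182, so PS = ½ · [(266 - 158.25) + (266 - 182)] · 95 = 9108.125.
Change in producer surplus = 9108.125 - 5356.125 = 3752.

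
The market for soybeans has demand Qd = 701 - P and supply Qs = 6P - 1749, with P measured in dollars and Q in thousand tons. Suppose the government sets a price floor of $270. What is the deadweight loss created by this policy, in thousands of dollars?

0

Without the control the market clears where 701 - P = 6P - 1749, i.e. P* = 350 and Q* = 351.
Since 270 is below P* = 350, the floor does not bind and the free-market outcome prevails.
Since the control does not bind, no trades are prevented and deadweight loss is zero.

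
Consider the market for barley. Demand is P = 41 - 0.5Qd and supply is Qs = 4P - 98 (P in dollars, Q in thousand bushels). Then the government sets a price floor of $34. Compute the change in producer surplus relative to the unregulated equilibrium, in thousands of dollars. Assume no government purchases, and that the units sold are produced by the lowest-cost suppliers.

Rearranging demand gives Qd = 82 - 2P. Equilibrium: 82 - 2P = 4P - 98, so 180 = 6P and P* = 30, Q* = 22.
Since 34 > 30, the floor is binding.
At P = 34: Qd = 82 - 2·34 = 14 and Qs = 4·34 - 98 = 38.
Producer surplus without the control is ½ · (30 - 24.5) · 22 = 60.5.
With the floor, 14 units are sold at 34. The supply price at Q = 14 is 28, so PS = ½ · [(34 - 24.5) + (34 - 28)] · 14 = 108.5.
Change in producer surplus = 108.5 - 60.5 = 48.

48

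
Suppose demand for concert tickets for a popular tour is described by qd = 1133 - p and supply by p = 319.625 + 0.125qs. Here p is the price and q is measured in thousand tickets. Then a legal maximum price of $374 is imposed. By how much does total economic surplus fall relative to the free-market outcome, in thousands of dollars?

Rearranging supply gives qs = 8p - 2557. In a free market, 1133 - p = 8p - 2557 gives the equilibrium p* = 410, q* = 723.
The ceiling of 374 is below the equilibrium price 410, so it binds.
At p = 374: qd = 1133 - 374 = 759 and qs = 8·374 - 2557 = 435.
Quantity traded falls to 435. At q = 435 the demand price is 1133 - 435 = 698 and the supply price is (2557 + 435)/8 = 374.
Deadweight loss = ½ · (698 - 374) · (723 - 435) = ½ · 324 · 288 = 46656.

46656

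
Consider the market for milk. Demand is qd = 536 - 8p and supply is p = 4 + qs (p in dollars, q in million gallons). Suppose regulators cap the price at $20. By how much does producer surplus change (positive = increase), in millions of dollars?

-1440

Rearranging supply gives qs = p - 4. Without the control the market clears where 536 - 8p = p - 4, i.e. p* = 60 and q* = 56.
Since 20 < 60, the ceiling is binding.
At p = 20: qd = 536 - 8·20 = 376 and qs = 20 - 4 = 16.
Producer surplus without the control is ½ · (60 - 4) · 56 = 1568.
With the ceiling, producers sell 16 units at 20, so PS = ½ · (20 - 4) · 16 = 128.
Change in producer surplus = 128 - 1568 = -1440.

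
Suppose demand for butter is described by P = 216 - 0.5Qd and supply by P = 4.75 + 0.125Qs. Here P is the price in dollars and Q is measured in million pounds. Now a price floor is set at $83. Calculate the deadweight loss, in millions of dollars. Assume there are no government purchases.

Rearranging demand gives Qd = 432 - 2P; rearranging supply gives Qs = 8P - 38. Setting quantity demanded equal to quantity supplied, 432 - 2P = 8P - 38, gives P* = 47 and Q* = 338.
Because the floor (83) lies above the market-clearing price, it is binding.
At P = 83: Qd = 432 - 2·83 = 266 and Qs = 8·83 - 38 = 626.
Quantity traded falls to 266. At Q = 266 the demand price is (432 - 266)/2 = 83 and the supply price is (38 + 266)/8 = 38.
Deadweight loss = ½ · (83 - 38) · (338 - 266) = ½ · 45 · 72 = 1620.

1620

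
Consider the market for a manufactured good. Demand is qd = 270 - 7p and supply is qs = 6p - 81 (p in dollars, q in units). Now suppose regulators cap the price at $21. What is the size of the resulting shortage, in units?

78

Equilibrium: 270 - 7p = 6p - 81, so 351 = 13p and p* = 27, q* = 81.
Since 21 < 27, the ceiling is binding.
At p = 21: qd = 270 - 7·21 = 123 and qs = 6·21 - 81 = 45.
Shortage = qd - qs = 123 - 45 = 78.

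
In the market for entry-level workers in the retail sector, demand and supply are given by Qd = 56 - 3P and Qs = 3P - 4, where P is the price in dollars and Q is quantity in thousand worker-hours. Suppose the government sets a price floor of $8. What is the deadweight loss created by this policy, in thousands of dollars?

In a free market, 56 - 3P = 3P - 4 gives the equilibrium P* = 10, Q* = 26.
Since 8 is below P* = 10, the floor does not bind and the free-market outcome prevails.
Since the control does not bind, no trades are prevented and deadweight loss is zero.

0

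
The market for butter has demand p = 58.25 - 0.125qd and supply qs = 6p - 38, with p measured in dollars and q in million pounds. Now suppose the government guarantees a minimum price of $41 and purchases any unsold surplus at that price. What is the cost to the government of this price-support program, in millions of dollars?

Rearranging demand gives qd = 466 - 8p. Without the control the market clears where 466 - 8p = 6p - 38, i.e. p* = 36 and q* = 178.
Because the floor (41) lies above the market-clearing price, it is binding.
At p = 41: qd = 466 - 8·41 = 138 and qs = 6·41 - 38 = 208.
Surplus = qs - qd = 70.
Government expenditure = surplus × support price = 70 × 41 = 2870.

2870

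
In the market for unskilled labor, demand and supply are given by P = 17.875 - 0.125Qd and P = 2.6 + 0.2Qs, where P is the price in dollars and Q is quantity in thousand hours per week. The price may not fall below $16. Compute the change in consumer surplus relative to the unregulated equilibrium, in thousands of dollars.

-124

Rearranging demand gives Qd = 143 - 8P; rearranging supply gives Qs = 5P - 13. Without the control the market clears where 143 - 8P = 5P - 13, i.e. P* = 12 and Q* = 47.
The floor of 16 is above the equilibrium price 12, so it binds.
At P = 16: Qd = 143 - 8·16 = 15 and Qs = 5·16 - 13 = 67.
Consumer surplus without the control is ½ · (17.875 - 12) · 47 = 138.0625.
With the floor, consumers buy 15 units at 16, so CS = ½ · (17.875 - 16) · 15 = 14.0625.
Change in consumer surplus = 14.0625 - 138.0625 = -124.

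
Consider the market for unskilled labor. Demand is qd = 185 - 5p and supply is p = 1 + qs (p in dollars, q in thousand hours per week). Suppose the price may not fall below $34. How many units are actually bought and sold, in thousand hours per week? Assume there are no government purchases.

15

Rearranging supply gives qs = p - 1. Equilibrium: 185 - 5p = p - 1, so 186 = 6p and p* = 31, q* = 30.
Since 34 > 31, the floor is binding.
At p = 34: qd = 185 - 5·34 = 15 and qs = 34 - 1 = 33.
The quantity actually transacted is the short side, demand: 15.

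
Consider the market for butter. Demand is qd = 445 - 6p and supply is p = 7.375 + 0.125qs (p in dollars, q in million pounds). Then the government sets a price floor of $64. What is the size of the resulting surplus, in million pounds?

Rearranging supply gives qs = 8p - 59. Without the control the market clears where 445 - 6p = 8p - 59, i.e. p* = 36 and q* = 229.
Since 64 > 36, the floor is binding.
At p = 64: qd = 445 - 6·64 = 61 and qs = 8·64 - 59 = 453.
Surplus = qs - qd = 453 - 61 = 392.

392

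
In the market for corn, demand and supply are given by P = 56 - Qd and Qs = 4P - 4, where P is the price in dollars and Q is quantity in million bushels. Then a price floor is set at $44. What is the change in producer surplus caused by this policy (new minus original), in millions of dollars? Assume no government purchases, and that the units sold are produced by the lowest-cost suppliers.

Rearranging demand gives Qd = 56 - P. Equilibrium: 56 - P = 4P - 4, so 60 = 5P and P* = 12, Q* = 44.
Since 44 > 12, the floor is binding.
At P = 44: Qd = 56 - 44 = 12 and Qs = 4·44 - 4 = 172.
Producer surplus without the control is ½ · (12 - 1) · 44 = 242.
With the floor, 12 units are sold at 44. The supply price at Q = 12 is 4, so PS = ½ · [(44 - 1) + (44 - 4)] · 12 = 498.
Change in producer surplus = 498 - 242 = 256.

256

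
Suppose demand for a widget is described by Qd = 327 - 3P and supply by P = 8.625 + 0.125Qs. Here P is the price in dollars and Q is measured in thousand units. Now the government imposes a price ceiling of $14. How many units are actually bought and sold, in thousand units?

43

Rearranging supply gives Qs = 8P - 69. Without the control the market clears where 327 - 3P = 8P - 69, i.e. P* = 36 and Q* = 219.
The ceiling of 14 is below the equilibrium price 36, so it binds.
At P = 14: Qd = 327 - 3·14 = 285 and Qs = 8·14 - 69 = 43.
The quantity actually transacted is the short side, supply: 43.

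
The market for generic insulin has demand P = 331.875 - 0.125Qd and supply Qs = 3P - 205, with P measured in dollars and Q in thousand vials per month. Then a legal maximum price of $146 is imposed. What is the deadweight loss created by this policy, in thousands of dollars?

26804.25

Rearranging demand gives Qd = 2655 - 8P. Setting quantity demanded equal to quantity supplied, 2655 - 8P = 3P - 205, gives P* = 260 and Q* = 575.
Because the ceiling (146) lies below the market-clearing price, it is binding.
At P = 146: Qd = 2655 - 8·146 = 1487 and Qs = 3·146 - 205 = 233.
Quantity traded falls to 233. At Q = 233 the demand price is (2655 - 233)/8 = 302.75 and the supply price is (205 + 233)/3 = 146.
Deadweight loss = ½ · (302.75 - 146) · (575 - 233) = ½ · 156.75 · 342 = 26804.25.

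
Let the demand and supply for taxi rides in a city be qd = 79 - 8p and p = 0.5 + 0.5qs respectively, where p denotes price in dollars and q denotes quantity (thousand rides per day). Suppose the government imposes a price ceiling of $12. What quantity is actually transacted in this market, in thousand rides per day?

15

Rearranging supply gives qs = 2p - 1. Without the control the market clears where 79 - 8p = 2p - 1, i.e. p* = 8 and q* = 15.
Since 12 is above p* = 8, the ceiling does not bind and the free-market outcome prevails.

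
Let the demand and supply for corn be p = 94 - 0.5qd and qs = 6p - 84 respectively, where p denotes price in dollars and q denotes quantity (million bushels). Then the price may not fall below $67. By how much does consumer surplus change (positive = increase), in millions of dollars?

Rearranging demand gives qd = 188 - 2p. Without the control the market clears where 188 - 2p = 6p - 84, i.e. p* = 34 and q* = 120.
Because the floor (67) lies above the market-clearing price, it is binding.
At p = 67: qd = 188 - 2·67 = 54 and qs = 6·67 - 84 = 318.
Consumer surplus without the control is ½ · (94 - 34) · 120 = 3600.
With the floor, consumers buy 54 units at 67, so CS = ½ · (94 - 67) · 54 = 729.
Change in consumer surplus = 729 - 3600 = -2871.

-2871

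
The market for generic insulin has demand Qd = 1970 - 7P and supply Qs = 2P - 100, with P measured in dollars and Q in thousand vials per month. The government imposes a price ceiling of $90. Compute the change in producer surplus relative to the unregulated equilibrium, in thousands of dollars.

In a free market, 1970 - 7P = 2P - 100 gives the equilibrium P* = 230, Q* = 360.
Since 90 < 230, the ceiling is binding.
At P = 90: Qd = 1970 - 7·90 = 1340 and Qs = 2·90 - 100 = 80.
Producer surplus without the control is ½ · (230 - 50) · 360 = 32400.
With the ceiling, producers sell 80 units at 90, so PS = ½ · (90 - 50) · 80 = 1600.
Change in producer surplus = 1600 - 32400 = -30800.

-30800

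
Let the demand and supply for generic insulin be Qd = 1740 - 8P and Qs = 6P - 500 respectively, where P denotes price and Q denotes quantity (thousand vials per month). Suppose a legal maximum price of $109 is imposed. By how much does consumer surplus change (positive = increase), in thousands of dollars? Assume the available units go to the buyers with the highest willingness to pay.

In a free market, 1740 - 8P = 6P - 500 gives the equilibrium P* = 160, Q* = 460.
Since 109 < 160, the ceiling is binding.
At P = 109: Qd = 1740 - 8·109 = 868 and Qs = 6·109 - 500 = 154.
Consumer surplus without the control is ½ · (217.5 - 160) · 460 = 13225.
With the ceiling, 154 units are sold at 109 (assume they go to the highest-value buyers). The demand price at Q = 154 is 198.25, so CS = ½ · [(217.5 - 109) + (198.25 - 109)] · 154 = 15226.75.
Change in consumer surplus = 15226.75 - 13225 = 2001.75.

2001.75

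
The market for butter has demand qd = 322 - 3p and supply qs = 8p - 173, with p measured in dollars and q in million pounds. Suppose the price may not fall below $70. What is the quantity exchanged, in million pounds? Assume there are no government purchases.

112

Without the control the market clears where 322 - 3p = 8p - 173, i.e. p* = 45 and q* = 187.
The floor of 70 is above the equilibrium price 45, so it binds.
At p = 70: qd = 322 - 3·70 = 112 and qs = 8·70 - 173 = 387.
The quantity actually transacted is the short side, demand: 112.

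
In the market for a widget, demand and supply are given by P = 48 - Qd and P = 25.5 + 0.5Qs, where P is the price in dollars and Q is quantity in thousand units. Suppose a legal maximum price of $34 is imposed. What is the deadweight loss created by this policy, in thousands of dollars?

Rearranging demand gives Qd = 48 - P; rearranging supply gives Qs = 2P - 51. In a free market, 48 - P = 2P - 51 gives the equilibrium P* = 33, Q* = 15.
The ceiling of 34 is above the equilibrium price 33, so it is not binding; the market clears at P* = 33, Q* = 15.
Since the control does not bind, no trades are prevented and deadweight loss is zero.

0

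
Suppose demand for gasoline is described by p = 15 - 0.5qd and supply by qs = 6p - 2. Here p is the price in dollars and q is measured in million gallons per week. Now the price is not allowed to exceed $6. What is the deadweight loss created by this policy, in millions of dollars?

0

Rearranging demand gives qd = 30 - 2p. In a free market, 30 - 2p = 6p - 2 gives the equilibrium p* = 4, q* = 22.
Since 6 is above p* = 4, the ceiling does not bind and the free-market outcome prevails.
Since the control does not bind, no trades are prevented and deadweight loss is zero.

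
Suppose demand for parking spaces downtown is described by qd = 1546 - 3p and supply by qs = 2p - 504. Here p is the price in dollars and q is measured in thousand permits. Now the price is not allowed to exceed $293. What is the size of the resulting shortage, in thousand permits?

585

Without the control the market clears where 1546 - 3p = 2p - 504, i.e. p* = 410 and q* = 316.
Since 293 < 410, the ceiling is binding.
At p = 293: qd = 1546 - 3·293 = 667 and qs = 2·293 - 504 = 82.
Shortage = qd - qs = 667 - 82 = 585.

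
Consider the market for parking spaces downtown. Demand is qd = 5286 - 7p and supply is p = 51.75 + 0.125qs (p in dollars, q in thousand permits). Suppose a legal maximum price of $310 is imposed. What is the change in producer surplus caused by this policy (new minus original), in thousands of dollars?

-164220

Rearranging supply gives qs = 8p - 414. In a free market, 5286 - 7p = 8p - 414 gives the equilibrium p* = 380, q* = 2626.
The ceiling of 310 is below the equilibrium price 380, so it binds.
At p = 310: qd = 5286 - 7·310 = 3116 and qs = 8·310 - 414 = 2066.
Producer surplus without the control is ½ · (380 - 51.75) · 2626 = 430992.25.
With the ceiling, producers sell 2066 units at 310, so PS = ½ · (310 - 51.75) · 2066 = 266772.25.
Change in producer surplus = 266772.25 - 430992.25 = -164220.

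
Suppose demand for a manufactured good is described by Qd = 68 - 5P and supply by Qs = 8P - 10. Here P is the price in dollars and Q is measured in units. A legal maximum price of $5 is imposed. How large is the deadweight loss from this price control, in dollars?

Equilibrium: 68 - 5P = 8P - 10, so 78 = 13P and P* = 6, Q* = 38.
The ceiling of 5 is below the equilibrium price 6, so it binds.
At P = 5: Qd = 68 - 5·5 = 43 and Qs = 8·5 - 10 = 30.
Quantity traded falls to 30. At Q = 30 the demand price is (68 - 30)/5 = 7.6 and the supply price is (10 + 30)/8 = 5.
Deadweight loss = ½ · (7.6 - 5) · (38 - 30) = ½ · 2.6 · 8 = 10.4.

10.4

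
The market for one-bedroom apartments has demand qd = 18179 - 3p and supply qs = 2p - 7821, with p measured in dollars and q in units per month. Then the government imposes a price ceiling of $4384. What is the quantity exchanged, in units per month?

Setting quantity demanded equal to quantity supplied, 18179 - 3p = 2p - 7821, gives p* = 5200 and q* = 2579.
Since 4384 < 5200, the ceiling is binding.
At p = 4384: qd = 18179 - 3·4384 = 5027 and qs = 2·4384 - 7821 = 947.
The quantity actually transacted is the short side, supply: 947.

947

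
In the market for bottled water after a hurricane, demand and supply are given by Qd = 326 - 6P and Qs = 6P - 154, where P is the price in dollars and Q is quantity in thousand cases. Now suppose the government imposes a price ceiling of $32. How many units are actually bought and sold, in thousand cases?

Equilibrium: 326 - 6P = 6P - 154, so 480 = 12P and P* = 40, Q* = 86.
The ceiling of 32 is below the equilibrium price 40, so it binds.
At P = 32: Qd = 326 - 6·32 = 134 and Qs = 6·32 - 154 = 38.
The quantity actually transacted is the short side, supply: 38.

38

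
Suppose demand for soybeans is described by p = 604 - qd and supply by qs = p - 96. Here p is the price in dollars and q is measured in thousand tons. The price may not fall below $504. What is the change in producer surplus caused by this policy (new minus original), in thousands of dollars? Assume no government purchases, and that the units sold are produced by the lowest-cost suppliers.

3542

Rearranging demand gives qd = 604 - p. Setting quantity demanded equal to quantity supplied, 604 - p = p - 96, gives p* = 350 and q* = 254.
Because the floor (504) lies above the market-clearing price, it is binding.
At p = 504: qd = 604 - 504 = 100 and qs = 504 - 96 = 408.
Producer surplus without the control is ½ · (350 - 96) · 254 = 32258.
With the floor, 100 units are sold at 504. The supply price at q = 100 is 196, so PS = ½ · [(504 - 96) + (504 - 196)] · 100 = 35800.
Change in producer surplus = 35800 - 32258 = 3542.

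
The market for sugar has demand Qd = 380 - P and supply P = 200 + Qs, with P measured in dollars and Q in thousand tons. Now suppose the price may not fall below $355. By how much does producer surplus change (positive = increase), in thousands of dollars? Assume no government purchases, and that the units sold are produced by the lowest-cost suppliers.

Rearranging supply gives Qs = P - 200. Equilibrium: 380 - P = P - 200, so 580 = 2P and P* = 290, Q* = 90.
Since 355 > 290, the floor is binding.
At P = 355: Qd = 380 - 355 = 25 and Qs = 355 - 200 = 155.
Producer surplus without the control is ½ · (290 - 200) · 90 = 4050.
With the floor, 25 units are sold at 355. The supply price at Q = 25 is 225, so PS = ½ · [(355 - 200) + (355 - 225)] · 25 = 3562.5.
Change in producer surplus = 3562.5 - 4050 = -487.5.

-487.5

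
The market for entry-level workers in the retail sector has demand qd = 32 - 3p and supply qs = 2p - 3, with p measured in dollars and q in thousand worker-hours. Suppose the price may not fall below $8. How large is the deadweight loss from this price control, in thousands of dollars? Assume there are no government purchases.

3.75

In a free market, 32 - 3p = 2p - 3 gives the equilibrium p* = 7, q* = 11.
The floor of 8 is above the equilibrium price 7, so it binds.
At p = 8: qd = 32 - 3·8 = 8 and qs = 2·8 - 3 = 13.
Quantity traded falls to 8. At q = 8 the demand price is (32 - 8)/3 = 8 and the supply price is (3 + 8)/2 = 5.5.
Deadweight loss = ½ · (8 - 5.5) · (11 - 8) = ½ · 2.5 · 3 = 3.75.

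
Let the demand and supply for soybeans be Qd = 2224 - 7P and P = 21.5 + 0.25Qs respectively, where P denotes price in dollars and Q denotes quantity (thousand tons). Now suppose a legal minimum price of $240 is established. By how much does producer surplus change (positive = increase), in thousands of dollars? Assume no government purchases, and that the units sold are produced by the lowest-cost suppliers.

10807.5

Rearranging supply gives Qs = 4P - 86. Without the control the market clears where 2224 - 7P = 4P - 86, i.e. P* = 210 and Q* = 754.
Because the floor (240) lies above the market-clearing price, it is binding.
At P = 240: Qd = 2224 - 7·240 = 544 and Qs = 4·240 - 86 = 874.
Producer surplus without the control is ½ · (210 - 21.5) · 754 = 71064.5.
With the floor, 544 units are sold at 240. The supply price at Q = 544 is 157.5, so PS = ½ · [(240 - 21.5) + (240 - 157.5)] · 544 = 81872.
Change in producer surplus = 81872 - 71064.5 = 10807.5.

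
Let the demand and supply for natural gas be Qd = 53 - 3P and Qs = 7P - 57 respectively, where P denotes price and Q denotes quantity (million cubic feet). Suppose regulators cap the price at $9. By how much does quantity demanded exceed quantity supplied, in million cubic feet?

Equilibrium: 53 - 3P = 7P - 57, so 110 = 10P and P* = 11, Q* = 20.
Since 9 < 11, the ceiling is binding.
At P = 9: Qd = 53 - 3·9 = 26 and Qs = 7·9 - 57 = 6.
Shortage = Qd - Qs = 26 - 6 = 20.

20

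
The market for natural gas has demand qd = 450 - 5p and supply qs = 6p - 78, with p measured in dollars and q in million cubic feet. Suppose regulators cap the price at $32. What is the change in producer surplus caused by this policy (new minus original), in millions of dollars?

-2592

Setting quantity demanded equal to quantity supplied, 450 - 5p = 6p - 78, gives p* = 48 and q* = 210.
Since 32 < 48, the ceiling is binding.
At p = 32: qd = 450 - 5·32 = 290 and qs = 6·32 - 78 = 114.
Producer surplus without the control is ½ · (48 - 13) · 210 = 3675.
With the ceiling, producers sell 114 units at 32, so PS = ½ · (32 - 13) · 114 = 1083.
Change in producer surplus = 1083 - 3675 = -2592.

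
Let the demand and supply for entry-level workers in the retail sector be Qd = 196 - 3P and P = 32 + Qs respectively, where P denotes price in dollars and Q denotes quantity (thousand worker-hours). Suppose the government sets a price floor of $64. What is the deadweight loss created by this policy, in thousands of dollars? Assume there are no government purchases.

294

Rearranging supply gives Qs = P - 32. Setting quantity demanded equal to quantity supplied, 196 - 3P = P - 32, gives P* = 57 and Q* = 25.
Since 64 > 57, the floor is binding.
At P = 64: Qd = 196 - 3·64 = 4 and Qs = 64 - 32 = 32.
Quantity traded falls to 4. At Q = 4 the demand price is (196 - 4)/3 = 64 and the supply price is 32 + 4 = 36.
Deadweight loss = ½ · (64 - 36) · (25 - 4) = ½ · 28 · 21 = 294.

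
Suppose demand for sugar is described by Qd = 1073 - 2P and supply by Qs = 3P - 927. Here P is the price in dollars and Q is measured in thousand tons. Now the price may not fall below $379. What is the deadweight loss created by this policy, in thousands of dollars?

Equilibrium: 1073 - 2P = 3P - 927, so 2000 = 5P and P* = 400, Q* = 273.
Since 379 is below P* = 400, the floor does not bind and the free-market outcome prevails.
Since the control does not bind, no trades are prevented and deadweight loss is zero.

0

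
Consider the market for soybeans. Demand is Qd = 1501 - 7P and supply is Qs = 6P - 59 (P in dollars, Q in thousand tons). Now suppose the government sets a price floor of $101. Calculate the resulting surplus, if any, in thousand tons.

In a free market, 1501 - 7P = 6P - 59 gives the equilibrium P* = 120, Q* = 661.
Since 101 is below P* = 120, the floor does not bind and the free-market outcome prevails.
Since the control does not bind, there is no surplus.

0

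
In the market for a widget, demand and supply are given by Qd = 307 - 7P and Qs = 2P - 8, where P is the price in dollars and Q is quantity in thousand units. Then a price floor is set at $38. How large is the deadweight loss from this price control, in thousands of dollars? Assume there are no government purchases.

141.75

Setting quantity demanded equal to quantity supplied, 307 - 7P = 2P - 8, gives P* = 35 and Q* = 62.
Because the floor (38) lies above the market-clearing price, it is binding.
At P = 38: Qd = 307 - 7·38 = 41 and Qs = 2·38 - 8 = 68.
Quantity traded falls to 41. At Q = 41 the demand price is (307 - 41)/7 = 38 and the supply price is (8 + 41)/2 = 24.5.
Deadweight loss = ½ · (38 - 24.5) · (62 - 41) = ½ · 13.5 · 21 = 141.75.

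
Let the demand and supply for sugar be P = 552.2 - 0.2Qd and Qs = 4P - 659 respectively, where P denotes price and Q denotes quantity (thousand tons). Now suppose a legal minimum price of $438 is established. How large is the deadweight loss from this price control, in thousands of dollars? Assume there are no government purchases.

18922.5

Rearranging demand gives Qd = 2761 - 5P. Setting quantity demanded equal to quantity supplied, 2761 - 5P = 4P - 659, gives P* = 380 and Q* = 861.
Since 438 > 380, the floor is binding.
At P = 438: Qd = 2761 - 5·438 = 571 and Qs = 4·438 - 659 = 1093.
Quantity traded falls to 571. At Q = 571 the demand price is (2761 - 571)/5 = 438 and the supply price is (659 + 571)/4 = 307.5.
Deadweight loss = ½ · (438 - 307.5) · (861 - 571) = ½ · 130.5 · 290 = 18922.5.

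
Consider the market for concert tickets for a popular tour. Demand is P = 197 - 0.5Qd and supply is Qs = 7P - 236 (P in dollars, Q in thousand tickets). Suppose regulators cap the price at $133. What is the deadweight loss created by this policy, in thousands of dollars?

0

Rearranging demand gives Qd = 394 - 2P. Setting quantity demanded equal to quantity supplied, 394 - 2P = 7P - 236, gives P* = 70 and Q* = 254.
The ceiling of 133 is above the equilibrium price 70, so it is not binding; the market clears at P* = 70, Q* = 254.
Since the control does not bind, no trades are prevented and deadweight loss is zero.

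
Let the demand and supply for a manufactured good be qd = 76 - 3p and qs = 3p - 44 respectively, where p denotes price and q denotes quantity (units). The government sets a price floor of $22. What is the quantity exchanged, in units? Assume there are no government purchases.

10

Equilibrium: 76 - 3p = 3p - 44, so 120 = 6p and p* = 20, q* = 16.
The floor of 22 is above the equilibrium price 20, so it binds.
At p = 22: qd = 76 - 3·22 = 10 and qs = 3·22 - 44 = 22.
The quantity actually transacted is the short side, demand: 10.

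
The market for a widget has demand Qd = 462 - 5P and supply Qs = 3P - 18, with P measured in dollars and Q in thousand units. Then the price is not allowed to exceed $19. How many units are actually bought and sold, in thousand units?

Without the control the market clears where 462 - 5P = 3P - 18, i.e. P* = 60 and Q* = 162.
The ceiling of 19 is below the equilibrium price 60, so it binds.
At P = 19: Qd = 462 - 5·19 = 367 and Qs = 3·19 - 18 = 39.
The quantity actually transacted is the short side, supply: 39.

39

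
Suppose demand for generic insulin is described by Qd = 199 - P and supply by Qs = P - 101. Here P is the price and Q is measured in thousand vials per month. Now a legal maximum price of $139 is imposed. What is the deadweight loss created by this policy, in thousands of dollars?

121

Without the control the market clears where 199 - P = P - 101, i.e. P* = 150 and Q* = 49.
The ceiling of 139 is below the equilibrium price 150, so it binds.
At P = 139: Qd = 199 - 139 = 60 and Qs = 139 - 101 = 38.
Quantity traded falls to 38. At Q = 38 the demand price is 199 - 38 = 161 and the supply price is 101 + 38 = 139.
Deadweight loss = ½ · (161 - 139) · (49 - 38) = ½ · 22 · 11 = 121.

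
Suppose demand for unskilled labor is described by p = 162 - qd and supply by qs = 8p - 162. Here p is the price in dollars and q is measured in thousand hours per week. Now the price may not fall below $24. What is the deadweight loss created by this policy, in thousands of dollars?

0

Rearranging demand gives qd = 162 - p. Setting quantity demanded equal to quantity supplied, 162 - p = 8p - 162, gives p* = 36 and q* = 126.
Since 24 is below p* = 36, the floor does not bind and the free-market outcome prevails.
Since the control does not bind, no trades are prevented and deadweight loss is zero.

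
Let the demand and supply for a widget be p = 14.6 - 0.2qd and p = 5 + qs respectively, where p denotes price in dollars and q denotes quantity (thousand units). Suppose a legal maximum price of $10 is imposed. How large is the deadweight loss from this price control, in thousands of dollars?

5.4

Rearranging demand gives qd = 73 - 5p; rearranging supply gives qs = p - 5. In a free market, 73 - 5p = p - 5 gives the equilibrium p* = 13, q* = 8.
Since 10 < 13, the ceiling is binding.
At p = 10: qd = 73 - 5·10 = 23 and qs = 10 - 5 = 5.
Quantity traded falls to 5. At q = 5 the demand price is (73 - 5)/5 = 13.6 and the supply price is 5 + 5 = 10.
Deadweight loss = ½ · (13.6 - 10) · (8 - 5) = ½ · 3.6 · 3 = 5.4.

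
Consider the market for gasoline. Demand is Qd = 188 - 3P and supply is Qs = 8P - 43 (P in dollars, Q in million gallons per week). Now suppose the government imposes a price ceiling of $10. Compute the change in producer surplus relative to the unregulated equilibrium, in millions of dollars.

Equilibrium: 188 - 3P = 8P - 43, so 231 = 11P and P* = 21, Q* = 125.
The ceiling of 10 is below the equilibrium price 21, so it binds.
At P = 10: Qd = 188 - 3·10 = 158 and Qs = 8·10 - 43 = 37.
Producer surplus without the control is ½ · (21 - 5.375) · 125 = 976.5625.
With the ceiling, producers sell 37 units at 10, so PS = ½ · (10 - 5.375) · 37 = 85.5625.
Change in producer surplus = 85.5625 - 976.5625 = -891.

-891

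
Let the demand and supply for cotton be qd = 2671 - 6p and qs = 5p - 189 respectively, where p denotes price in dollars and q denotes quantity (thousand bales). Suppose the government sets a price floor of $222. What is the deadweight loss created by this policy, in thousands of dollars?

0

In a free market, 2671 - 6p = 5p - 189 gives the equilibrium p* = 260, q* = 1111.
The floor of 222 is below the equilibrium price 260, so it is not binding; the market clears at p* = 260, q* = 1111.
Since the control does not bind, no trades are prevented and deadweight loss is zero.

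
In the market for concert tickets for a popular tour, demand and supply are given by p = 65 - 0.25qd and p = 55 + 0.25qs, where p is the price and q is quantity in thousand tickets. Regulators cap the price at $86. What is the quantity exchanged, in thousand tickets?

20

Rearranging demand gives qd = 260 - 4p; rearranging supply gives qs = 4p - 220. Setting quantity demanded equal to quantity supplied, 260 - 4p = 4p - 220, gives p* = 60 and q* = 20.
The ceiling of 86 is above the equilibrium price 60, so it is not binding; the market clears at p* = 60, q* = 20.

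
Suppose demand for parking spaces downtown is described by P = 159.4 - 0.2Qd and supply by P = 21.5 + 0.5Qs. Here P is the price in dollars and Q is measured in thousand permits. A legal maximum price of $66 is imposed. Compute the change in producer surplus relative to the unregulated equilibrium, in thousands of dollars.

-7722

Rearranging demand gives Qd = 797 - 5P; rearranging supply gives Qs = 2P - 43. Without the control the market clears where 797 - 5P = 2P - 43, i.e. P* = 120 and Q* = 197.
Because the ceiling (66) lies below the market-clearing price, it is binding.
At P = 66: Qd = 797 - 5·66 = 467 and Qs = 2·66 - 43 = 89.
Producer surplus without the control is ½ · (120 - 21.5) · 197 = 9702.25.
With the ceiling, producers sell 89 units at 66, so PS = ½ · (66 - 21.5) · 89 = 1980.25.
Change in producer surplus = 1980.25 - 9702.25 = -7722.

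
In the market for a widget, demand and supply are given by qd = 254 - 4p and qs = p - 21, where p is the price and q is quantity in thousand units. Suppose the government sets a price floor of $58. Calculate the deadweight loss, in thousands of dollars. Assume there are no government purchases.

In a free market, 254 - 4p = p - 21 gives the equilibrium p* = 55, q* = 34.
Since 58 > 55, the floor is binding.
At p = 58: qd = 254 - 4·58 = 22 and qs = 58 - 21 = 37.
Quantity traded falls to 22. At q = 22 the demand price is (254 - 22)/4 = 58 and the supply price is 21 + 22 = 43.
Deadweight loss = ½ · (58 - 43) · (34 - 22) = ½ · 15 · 12 = 90.

90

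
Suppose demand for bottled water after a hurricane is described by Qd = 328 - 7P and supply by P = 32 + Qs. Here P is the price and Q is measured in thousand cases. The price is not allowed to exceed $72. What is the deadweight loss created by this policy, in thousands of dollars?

Rearranging supply gives Qs = P - 32. Setting quantity demanded equal to quantity supplied, 328 - 7P = P - 32, gives P* = 45 and Q* = 13.
The ceiling of 72 is above the equilibrium price 45, so it is not binding; the market clears at P* = 45, Q* = 13.
Since the control does not bind, no trades are prevented and deadweight loss is zero.

0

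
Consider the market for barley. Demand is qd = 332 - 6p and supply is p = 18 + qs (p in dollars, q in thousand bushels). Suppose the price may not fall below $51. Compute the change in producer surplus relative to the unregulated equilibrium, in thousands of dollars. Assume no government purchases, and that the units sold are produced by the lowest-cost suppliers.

Rearranging supply gives qs = p - 18. Setting quantity demanded equal to quantity supplied, 332 - 6p = p - 18, gives p* = 50 and q* = 32.
The floor of 51 is above the equilibrium price 50, so it binds.
At p = 51: qd = 332 - 6·51 = 26 and qs = 51 - 18 = 33.
Producer surplus without the control is ½ · (50 - 18) · 32 = 512.
With the floor, 26 units are sold at 51. The supply price at q = 26 is 44, so PS = ½ · [(51 - 18) + (51 - 44)] · 26 = 520.
Change in producer surplus = 520 - 512 = 8.

8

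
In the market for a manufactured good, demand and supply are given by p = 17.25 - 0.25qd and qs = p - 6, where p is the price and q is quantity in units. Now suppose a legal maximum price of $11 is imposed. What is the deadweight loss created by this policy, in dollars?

Rearranging demand gives qd = 69 - 4p. In a free market, 69 - 4p = p - 6 gives the equilibrium p* = 15, q* = 9.
The ceiling of 11 is below the equilibrium price 15, so it binds.
At p = 11: qd = 69 - 4·11 = 25 and qs = 11 - 6 = 5.
Quantity traded falls to 5. At q = 5 the demand price is (69 - 5)/4 = 16 and the supply price is 6 + 5 = 11.
Deadweight loss = ½ · (16 - 11) · (9 - 5) = ½ · 5 · 4 = 10.

10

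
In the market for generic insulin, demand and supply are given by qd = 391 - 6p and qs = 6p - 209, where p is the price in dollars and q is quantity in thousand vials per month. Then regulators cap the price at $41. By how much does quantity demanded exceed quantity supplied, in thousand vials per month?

In a free market, 391 - 6p = 6p - 209 gives the equilibrium p* = 50, q* = 91.
Because the ceiling (41) lies below the market-clearing price, it is binding.
At p = 41: qd = 391 - 6·41 = 145 and qs = 6·41 - 209 = 37.
Shortage = qd - qs = 145 - 37 = 108.

108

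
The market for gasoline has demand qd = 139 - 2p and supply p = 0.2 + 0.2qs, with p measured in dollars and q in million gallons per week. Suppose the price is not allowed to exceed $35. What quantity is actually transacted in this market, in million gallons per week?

Rearranging supply gives qs = 5p - 1. Setting quantity demanded equal to quantity supplied, 139 - 2p = 5p - 1, gives p* = 20 and q* = 99.
Since 35 is above p* = 20, the ceiling does not bind and the free-market outcome prevails.

99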